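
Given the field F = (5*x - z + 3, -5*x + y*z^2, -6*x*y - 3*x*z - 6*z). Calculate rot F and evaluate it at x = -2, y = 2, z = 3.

(0, 20, -5)

(∇×F)₁ = ∂F₃/∂y − ∂F₂/∂z = -6*x - 2*y*z
(∇×F)₂ = ∂F₁/∂z − ∂F₃/∂x = 6*y + 3*z - 1
(∇×F)₃ = ∂F₂/∂x − ∂F₁/∂y = -5
∇×F = (-6*x - 2*y*z, 6*y + 3*z - 1, -5)
At (-2, 2, 3): (0, 20, -5).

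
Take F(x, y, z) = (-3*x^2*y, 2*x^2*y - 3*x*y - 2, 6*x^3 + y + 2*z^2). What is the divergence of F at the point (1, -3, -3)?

5

∂F₁/∂x = -6*x*y
∂F₂/∂y = 2*x^2 - 3*x
∂F₃/∂z = 4*z
∇·F = 2*x^2 - 6*x*y - 3*x + 4*z
At (1, -3, -3): 5.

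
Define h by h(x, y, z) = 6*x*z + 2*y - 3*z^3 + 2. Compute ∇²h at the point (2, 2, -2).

36

∂²h/∂x² = 0
∂²h/∂y² = 0
∂²h/∂z² = -18*z
∇²h = -18*z
At (2, 2, -2): 36.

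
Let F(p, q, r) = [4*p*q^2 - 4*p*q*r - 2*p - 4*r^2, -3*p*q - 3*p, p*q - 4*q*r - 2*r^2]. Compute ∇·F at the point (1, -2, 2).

∂F₁/∂p = 4*q^2 - 4*q*r - 2
∂F₂/∂q = -3*p
∂F₃/∂r = -4*q - 4*r
∇·F = -3*p + 4*q^2 - 4*q*r - 4*q - 4*r - 2
At (1, -2, 2): 27.

27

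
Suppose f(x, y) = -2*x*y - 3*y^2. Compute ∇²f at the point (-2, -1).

∂²f/∂x² = 0
∂²f/∂y² = -6
∇²f = -6
At (-2, -1): -6.

-6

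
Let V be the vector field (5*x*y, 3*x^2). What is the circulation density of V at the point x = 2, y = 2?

2

∂V₂/∂x = 6*x
∂V₁/∂y = 5*x
Scalar curl = x
At (2, 2): 2.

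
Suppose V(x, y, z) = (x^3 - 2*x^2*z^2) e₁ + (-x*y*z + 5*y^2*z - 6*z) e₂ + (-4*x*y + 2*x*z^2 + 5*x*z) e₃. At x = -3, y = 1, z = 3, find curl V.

(10, -137, -3)

(∇×V)₁ = ∂V₃/∂y − ∂V₂/∂z = x*y - 4*x - 5*y^2 + 6
(∇×V)₂ = ∂V₁/∂z − ∂V₃/∂x = -4*x^2*z + 4*y - 2*z^2 - 5*z
(∇×V)₃ = ∂V₂/∂x − ∂V₁/∂y = -y*z
∇×V = (x*y - 4*x - 5*y^2 + 6, -4*x^2*z + 4*y - 2*z^2 - 5*z, -y*z)
At (-3, 1, 3): (10, -137, -3).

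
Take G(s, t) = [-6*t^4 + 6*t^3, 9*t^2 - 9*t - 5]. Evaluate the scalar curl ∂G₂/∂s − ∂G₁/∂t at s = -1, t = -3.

∂G₂/∂s = 0
∂G₁/∂t = -24*t^3 + 18*t^2
Scalar curl = 24*t^3 - 18*t^2
At (-1, -3): -810.

-810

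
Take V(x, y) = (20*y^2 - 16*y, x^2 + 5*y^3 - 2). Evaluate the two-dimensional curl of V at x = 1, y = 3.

∂V₂/∂x = 2*x
∂V₁/∂y = 40*y - 16
Scalar curl = 2*x - 40*y + 16
At (1, 3): -102.

-102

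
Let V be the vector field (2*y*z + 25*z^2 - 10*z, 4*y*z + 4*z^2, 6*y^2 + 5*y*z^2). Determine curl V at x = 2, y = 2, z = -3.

(85, -156, 6)

(∇×V)₁ = ∂V₃/∂y − ∂V₂/∂z = 8*y + 5*z^2 - 8*z
(∇×V)₂ = ∂V₁/∂z − ∂V₃/∂x = 2*y + 50*z - 10
(∇×V)₃ = ∂V₂/∂x − ∂V₁/∂y = -2*z
∇×V = (8*y + 5*z^2 - 8*z, 2*y + 50*z - 10, -2*z)
At (2, 2, -3): (85, -156, 6).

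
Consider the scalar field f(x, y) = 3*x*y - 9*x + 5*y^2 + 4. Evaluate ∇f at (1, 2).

∂f/∂x = 3*y - 9
∂f/∂y = 3*x + 10*y
∇f = (3*y - 9, 3*x + 10*y)
At (1, 2): (-3, 23).

(-3, 23)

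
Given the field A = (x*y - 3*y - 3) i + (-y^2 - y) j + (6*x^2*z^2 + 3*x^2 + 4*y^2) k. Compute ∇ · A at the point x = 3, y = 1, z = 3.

322

∂A₁/∂x = y
∂A₂/∂y = -2*y - 1
∂A₃/∂z = 12*x^2*z
∇·A = 12*x^2*z - y - 1
At (3, 1, 3): 322.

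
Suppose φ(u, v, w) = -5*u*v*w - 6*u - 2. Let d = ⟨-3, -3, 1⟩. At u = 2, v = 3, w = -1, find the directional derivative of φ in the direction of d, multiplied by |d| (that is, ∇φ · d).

-87

∂φ/∂u = -5*v*w - 6
∂φ/∂v = -5*u*w
∂φ/∂w = -5*u*v
∇φ at (2, 3, -1) = (9, 10, -30)
∇φ · d = (9)(-3) + (10)(-3) + (-30)(1) = -87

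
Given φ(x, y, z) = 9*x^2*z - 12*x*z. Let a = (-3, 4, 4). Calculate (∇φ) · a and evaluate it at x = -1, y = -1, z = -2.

-96

∂φ/∂x = 18*x*z - 12*z
∂φ/∂y = 0
∂φ/∂z = 9*x^2 - 12*x
∇φ at (-1, -1, -2) = (60, 0, 21)
∇φ · a = (60)(-3) + (0)(4) + (21)(4) = -96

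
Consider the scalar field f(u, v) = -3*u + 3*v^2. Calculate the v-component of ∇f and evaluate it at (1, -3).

-18

(∇f)_2 = ∂f/∂v = 6*v
At (1, -3): -18.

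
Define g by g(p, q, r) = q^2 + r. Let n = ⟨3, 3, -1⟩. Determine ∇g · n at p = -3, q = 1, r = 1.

5

∂g/∂p = 0
∂g/∂q = 2*q
∂g/∂r = 1
∇g at (-3, 1, 1) = (0, 2, 1)
∇g · n = (0)(3) + (2)(3) + (1)(-1) = 5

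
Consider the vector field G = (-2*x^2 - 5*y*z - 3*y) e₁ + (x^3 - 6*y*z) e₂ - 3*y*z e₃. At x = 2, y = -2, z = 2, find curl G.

(-18, 10, 25)

(∇×G)₁ = ∂G₃/∂y − ∂G₂/∂z = 6*y - 3*z
(∇×G)₂ = ∂G₁/∂z − ∂G₃/∂x = -5*y
(∇×G)₃ = ∂G₂/∂x − ∂G₁/∂y = 3*x^2 + 5*z + 3
∇×G = (6*y - 3*z, -5*y, 3*x^2 + 5*z + 3)
At (2, -2, 2): (-18, 10, 25).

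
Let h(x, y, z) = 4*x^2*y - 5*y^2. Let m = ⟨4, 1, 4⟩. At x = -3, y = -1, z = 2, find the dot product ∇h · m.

∂h/∂x = 8*x*y
∂h/∂y = 4*x^2 - 10*y
∂h/∂z = 0
∇h at (-3, -1, 2) = (24, 46, 0)
∇h · m = (24)(4) + (46)(1) + (0)(4) = 142

142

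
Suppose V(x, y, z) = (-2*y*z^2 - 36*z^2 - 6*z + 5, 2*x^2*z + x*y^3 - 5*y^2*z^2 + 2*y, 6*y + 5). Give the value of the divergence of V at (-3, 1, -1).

-17

∂V₁/∂x = 0
∂V₂/∂y = 3*x*y^2 - 10*y*z^2 + 2
∂V₃/∂z = 0
∇·V = 3*x*y^2 - 10*y*z^2 + 2
At (-3, 1, -1): -17.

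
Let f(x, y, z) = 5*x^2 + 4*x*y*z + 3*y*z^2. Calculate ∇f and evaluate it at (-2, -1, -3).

(-8, 51, 26)

∂f/∂x = 10*x + 4*y*z
∂f/∂y = 4*x*z + 3*z^2
∂f/∂z = 4*x*y + 6*y*z
∇f = (10*x + 4*y*z, 4*x*z + 3*z^2, 4*x*y + 6*y*z)
At (-2, -1, -3): (-8, 51, 26).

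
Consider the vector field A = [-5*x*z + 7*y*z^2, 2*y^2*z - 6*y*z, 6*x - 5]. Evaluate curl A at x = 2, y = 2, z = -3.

(∇×A)₁ = ∂A₃/∂y − ∂A₂/∂z = -2*y^2 + 6*y
(∇×A)₂ = ∂A₁/∂z − ∂A₃/∂x = -5*x + 14*y*z - 6
(∇×A)₃ = ∂A₂/∂x − ∂A₁/∂y = -7*z^2
∇×A = (-2*y^2 + 6*y, -5*x + 14*y*z - 6, -7*z^2)
At (2, 2, -3): (4, -100, -63).

(4, -100, -63)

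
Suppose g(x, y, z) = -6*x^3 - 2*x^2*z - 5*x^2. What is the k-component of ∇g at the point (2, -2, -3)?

-8

(∇g)_3 = ∂g/∂z = -2*x^2
At (2, -2, -3): -8.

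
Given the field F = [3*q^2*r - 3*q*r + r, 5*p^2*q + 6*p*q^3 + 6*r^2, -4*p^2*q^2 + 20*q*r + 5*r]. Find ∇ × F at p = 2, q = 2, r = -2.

(-80, 71, 106)

(∇×F)₁ = ∂F₃/∂q − ∂F₂/∂r = -8*p^2*q + 8*r
(∇×F)₂ = ∂F₁/∂r − ∂F₃/∂p = 8*p*q^2 + 3*q^2 - 3*q + 1
(∇×F)₃ = ∂F₂/∂p − ∂F₁/∂q = 10*p*q + 6*q^3 - 6*q*r + 3*r
∇×F = (-8*p^2*q + 8*r, 8*p*q^2 + 3*q^2 - 3*q + 1, 10*p*q + 6*q^3 - 6*q*r + 3*r)
At (2, 2, -2): (-80, 71, 106).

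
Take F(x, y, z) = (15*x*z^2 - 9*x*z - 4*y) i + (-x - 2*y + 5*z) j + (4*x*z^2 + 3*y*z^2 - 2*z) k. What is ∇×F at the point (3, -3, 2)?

(∇×F)₁ = ∂F₃/∂y − ∂F₂/∂z = 3*z^2 - 5
(∇×F)₂ = ∂F₁/∂z − ∂F₃/∂x = 30*x*z - 9*x - 4*z^2
(∇×F)₃ = ∂F₂/∂x − ∂F₁/∂y = 3
∇×F = (3*z^2 - 5, 30*x*z - 9*x - 4*z^2, 3)
At (3, -3, 2): (7, 137, 3).

(7, 137, 3)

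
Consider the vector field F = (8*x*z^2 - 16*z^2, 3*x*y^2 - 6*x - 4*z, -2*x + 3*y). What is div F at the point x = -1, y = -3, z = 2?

50

∂F₁/∂x = 8*z^2
∂F₂/∂y = 6*x*y
∂F₃/∂z = 0
∇·F = 6*x*y + 8*z^2
At (-1, -3, 2): 50.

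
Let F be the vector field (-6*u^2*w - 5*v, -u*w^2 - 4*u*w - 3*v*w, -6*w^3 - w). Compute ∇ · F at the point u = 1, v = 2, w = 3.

-208

∂F₁/∂u = -12*u*w
∂F₂/∂v = -3*w
∂F₃/∂w = -18*w^2 - 1
∇·F = -12*u*w - 18*w^2 - 3*w - 1
At (1, 2, 3): -208.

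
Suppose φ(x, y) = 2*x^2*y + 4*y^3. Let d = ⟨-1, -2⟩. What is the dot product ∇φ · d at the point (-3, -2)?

-156

∂φ/∂x = 4*x*y
∂φ/∂y = 2*x^2 + 12*y^2
∇φ at (-3, -2) = (24, 66)
∇φ · d = (24)(-1) + (66)(-2) = -156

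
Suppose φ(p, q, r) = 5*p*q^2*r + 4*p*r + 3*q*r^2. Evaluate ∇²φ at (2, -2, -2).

-52

∂²φ/∂p² = 0
∂²φ/∂q² = 10*p*r
∂²φ/∂r² = 6*q
∇²φ = 10*p*r + 6*q
At (2, -2, -2): -52.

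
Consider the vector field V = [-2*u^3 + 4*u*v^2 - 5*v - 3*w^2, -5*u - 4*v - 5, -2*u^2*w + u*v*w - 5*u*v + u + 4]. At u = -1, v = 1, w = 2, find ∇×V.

(3, -18, 8)

(∇×V)₁ = ∂V₃/∂v − ∂V₂/∂w = u*w - 5*u
(∇×V)₂ = ∂V₁/∂w − ∂V₃/∂u = 4*u*w - v*w + 5*v - 6*w - 1
(∇×V)₃ = ∂V₂/∂u − ∂V₁/∂v = -8*u*v
∇×V = (u*w - 5*u, 4*u*w - v*w + 5*v - 6*w - 1, -8*u*v)
At (-1, 1, 2): (3, -18, 8).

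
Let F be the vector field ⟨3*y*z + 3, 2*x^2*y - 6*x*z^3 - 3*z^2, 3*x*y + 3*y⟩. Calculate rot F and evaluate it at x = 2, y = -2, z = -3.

(∇×F)₁ = ∂F₃/∂y − ∂F₂/∂z = 18*x*z^2 + 3*x + 6*z + 3
(∇×F)₂ = ∂F₁/∂z − ∂F₃/∂x = 0
(∇×F)₃ = ∂F₂/∂x − ∂F₁/∂y = 4*x*y - 6*z^3 - 3*z
∇×F = (18*x*z^2 + 3*x + 6*z + 3, 0, 4*x*y - 6*z^3 - 3*z)
At (2, -2, -3): (315, 0, 155).

(315, 0, 155)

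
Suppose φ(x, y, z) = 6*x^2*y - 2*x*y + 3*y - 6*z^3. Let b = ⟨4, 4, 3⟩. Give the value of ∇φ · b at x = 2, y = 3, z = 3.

-130

∂φ/∂x = 12*x*y - 2*y
∂φ/∂y = 6*x^2 - 2*x + 3
∂φ/∂z = -18*z^2
∇φ at (2, 3, 3) = (66, 23, -162)
∇φ · b = (66)(4) + (23)(4) + (-162)(3) = -130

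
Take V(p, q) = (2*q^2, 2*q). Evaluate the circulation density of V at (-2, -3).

∂V₂/∂p = 0
∂V₁/∂q = 4*q
Scalar curl = -4*q
At (-2, -3): 12.

12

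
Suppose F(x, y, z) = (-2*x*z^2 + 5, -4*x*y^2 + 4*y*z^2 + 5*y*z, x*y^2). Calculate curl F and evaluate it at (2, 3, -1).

(∇×F)₁ = ∂F₃/∂y − ∂F₂/∂z = 2*x*y - 8*y*z - 5*y
(∇×F)₂ = ∂F₁/∂z − ∂F₃/∂x = -4*x*z - y^2
(∇×F)₃ = ∂F₂/∂x − ∂F₁/∂y = -4*y^2
∇×F = (2*x*y - 8*y*z - 5*y, -4*x*z - y^2, -4*y^2)
At (2, 3, -1): (21, -1, -36).

(21, -1, -36)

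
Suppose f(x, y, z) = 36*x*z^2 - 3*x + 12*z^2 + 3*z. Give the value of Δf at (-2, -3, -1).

-120

∂²f/∂x² = 0
∂²f/∂y² = 0
∂²f/∂z² = 24*(3*x + 1)
∇²f = 72*x + 24
At (-2, -3, -1): -120.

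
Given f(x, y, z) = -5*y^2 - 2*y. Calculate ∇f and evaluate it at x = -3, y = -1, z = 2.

(0, 8, 0)

∂f/∂x = 0
∂f/∂y = -10*y - 2
∂f/∂z = 0
∇f = (0, -10*y - 2, 0)
At (-3, -1, 2): (0, 8, 0).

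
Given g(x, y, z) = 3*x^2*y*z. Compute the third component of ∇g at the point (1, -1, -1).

-3

(∇g)_3 = ∂g/∂z = 3*x^2*y
At (1, -1, -1): -3.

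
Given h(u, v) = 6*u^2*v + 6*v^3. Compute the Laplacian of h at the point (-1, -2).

-96

∂²h/∂u² = 12*v
∂²h/∂v² = 36*v
∇²h = 48*v
At (-1, -2): -96.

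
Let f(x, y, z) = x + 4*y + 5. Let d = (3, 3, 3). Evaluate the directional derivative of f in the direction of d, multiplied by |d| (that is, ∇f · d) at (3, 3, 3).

∂f/∂x = 1
∂f/∂y = 4
∂f/∂z = 0
∇f at (3, 3, 3) = (1, 4, 0)
∇f · d = (1)(3) + (4)(3) + (0)(3) = 15

15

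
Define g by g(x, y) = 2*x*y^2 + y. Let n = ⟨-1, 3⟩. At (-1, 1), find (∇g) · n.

∂g/∂x = 2*y^2
∂g/∂y = 4*x*y + 1
∇g at (-1, 1) = (2, -3)
∇g · n = (2)(-1) + (-3)(3) = -11

-11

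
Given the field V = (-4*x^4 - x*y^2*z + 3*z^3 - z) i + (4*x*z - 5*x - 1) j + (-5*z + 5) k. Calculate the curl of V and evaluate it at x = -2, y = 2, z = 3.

(∇×V)₁ = ∂V₃/∂y − ∂V₂/∂z = -4*x
(∇×V)₂ = ∂V₁/∂z − ∂V₃/∂x = -x*y^2 + 9*z^2 - 1
(∇×V)₃ = ∂V₂/∂x − ∂V₁/∂y = 2*x*y*z + 4*z - 5
∇×V = (-4*x, -x*y^2 + 9*z^2 - 1, 2*x*y*z + 4*z - 5)
At (-2, 2, 3): (8, 88, -17).

(8, 88, -17)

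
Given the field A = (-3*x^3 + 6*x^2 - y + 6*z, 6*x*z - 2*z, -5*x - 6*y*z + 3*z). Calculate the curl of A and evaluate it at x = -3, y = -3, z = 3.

(2, 11, 19)

(∇×A)₁ = ∂A₃/∂y − ∂A₂/∂z = -6*x - 6*z + 2
(∇×A)₂ = ∂A₁/∂z − ∂A₃/∂x = 11
(∇×A)₃ = ∂A₂/∂x − ∂A₁/∂y = 6*z + 1
∇×A = (-6*x - 6*z + 2, 11, 6*z + 1)
At (-3, -3, 3): (2, 11, 19).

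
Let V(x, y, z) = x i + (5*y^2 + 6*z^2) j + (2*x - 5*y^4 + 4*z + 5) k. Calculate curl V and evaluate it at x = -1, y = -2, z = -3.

(∇×V)₁ = ∂V₃/∂y − ∂V₂/∂z = -20*y^3 - 12*z
(∇×V)₂ = ∂V₁/∂z − ∂V₃/∂x = -2
(∇×V)₃ = ∂V₂/∂x − ∂V₁/∂y = 0
∇×V = (-20*y^3 - 12*z, -2, 0)
At (-1, -2, -3): (196, -2, 0).

(196, -2, 0)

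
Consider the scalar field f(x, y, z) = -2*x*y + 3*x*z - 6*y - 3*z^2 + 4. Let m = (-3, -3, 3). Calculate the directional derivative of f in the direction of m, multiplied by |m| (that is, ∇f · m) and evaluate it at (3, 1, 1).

∂f/∂x = -2*y + 3*z
∂f/∂y = -2*x - 6
∂f/∂z = 3*x - 6*z
∇f at (3, 1, 1) = (1, -12, 3)
∇f · m = (1)(-3) + (-12)(-3) + (3)(3) = 42

42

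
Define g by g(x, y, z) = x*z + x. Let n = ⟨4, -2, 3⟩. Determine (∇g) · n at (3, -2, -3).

∂g/∂x = z + 1
∂g/∂y = 0
∂g/∂z = x
∇g at (3, -2, -3) = (-2, 0, 3)
∇g · n = (-2)(4) + (0)(-2) + (3)(3) = 1

1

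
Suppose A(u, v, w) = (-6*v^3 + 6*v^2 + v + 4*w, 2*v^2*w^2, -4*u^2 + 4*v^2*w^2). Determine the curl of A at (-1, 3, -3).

(∇×A)₁ = ∂A₃/∂v − ∂A₂/∂w = -4*v^2*w + 8*v*w^2
(∇×A)₂ = ∂A₁/∂w − ∂A₃/∂u = 8*u + 4
(∇×A)₃ = ∂A₂/∂u − ∂A₁/∂v = 18*v^2 - 12*v - 1
∇×A = (-4*v^2*w + 8*v*w^2, 8*u + 4, 18*v^2 - 12*v - 1)
At (-1, 3, -3): (324, -4, 125).

(324, -4, 125)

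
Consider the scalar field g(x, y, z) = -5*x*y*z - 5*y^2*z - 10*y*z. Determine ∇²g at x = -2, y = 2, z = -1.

10

∂²g/∂x² = 0
∂²g/∂y² = -10*z
∂²g/∂z² = 0
∇²g = -10*z
At (-2, 2, -1): 10.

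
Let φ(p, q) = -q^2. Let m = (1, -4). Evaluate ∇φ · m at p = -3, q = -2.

-16

∂φ/∂p = 0
∂φ/∂q = -2*q
∇φ at (-3, -2) = (0, 4)
∇φ · m = (0)(1) + (4)(-4) = -16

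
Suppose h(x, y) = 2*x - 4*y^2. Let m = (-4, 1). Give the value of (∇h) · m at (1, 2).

∂h/∂x = 2
∂h/∂y = -8*y
∇h at (1, 2) = (2, -16)
∇h · m = (2)(-4) + (-16)(1) = -24

-24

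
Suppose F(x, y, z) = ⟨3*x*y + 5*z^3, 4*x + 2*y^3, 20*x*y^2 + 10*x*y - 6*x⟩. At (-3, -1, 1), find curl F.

(∇×F)₁ = ∂F₃/∂y − ∂F₂/∂z = 40*x*y + 10*x
(∇×F)₂ = ∂F₁/∂z − ∂F₃/∂x = -20*y^2 - 10*y + 15*z^2 + 6
(∇×F)₃ = ∂F₂/∂x − ∂F₁/∂y = -3*x + 4
∇×F = (40*x*y + 10*x, -20*y^2 - 10*y + 15*z^2 + 6, -3*x + 4)
At (-3, -1, 1): (90, 11, 13).

(90, 11, 13)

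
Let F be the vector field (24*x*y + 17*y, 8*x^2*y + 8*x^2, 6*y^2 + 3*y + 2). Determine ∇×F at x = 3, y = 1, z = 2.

(∇×F)₁ = ∂F₃/∂y − ∂F₂/∂z = 12*y + 3
(∇×F)₂ = ∂F₁/∂z − ∂F₃/∂x = 0
(∇×F)₃ = ∂F₂/∂x − ∂F₁/∂y = 16*x*y - 8*x - 17
∇×F = (12*y + 3, 0, 16*x*y - 8*x - 17)
At (3, 1, 2): (15, 0, 7).

(15, 0, 7)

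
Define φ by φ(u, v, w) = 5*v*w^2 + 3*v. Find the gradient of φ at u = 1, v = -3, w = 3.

(0, 48, -90)

∂φ/∂u = 0
∂φ/∂v = 5*w^2 + 3
∂φ/∂w = 10*v*w
∇φ = (0, 5*w^2 + 3, 10*v*w)
At (1, -3, 3): (0, 48, -90).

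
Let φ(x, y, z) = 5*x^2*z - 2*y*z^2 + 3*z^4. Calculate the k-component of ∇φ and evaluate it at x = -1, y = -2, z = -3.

(∇φ)_3 = ∂φ/∂z = 5*x^2 - 4*y*z + 12*z^3
At (-1, -2, -3): -343.

-343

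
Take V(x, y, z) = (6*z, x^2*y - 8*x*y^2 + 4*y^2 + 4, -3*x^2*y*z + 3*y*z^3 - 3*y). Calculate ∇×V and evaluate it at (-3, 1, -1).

(21, 24, -14)

(∇×V)₁ = ∂V₃/∂y − ∂V₂/∂z = -3*x^2*z + 3*z^3 - 3
(∇×V)₂ = ∂V₁/∂z − ∂V₃/∂x = 6*x*y*z + 6
(∇×V)₃ = ∂V₂/∂x − ∂V₁/∂y = 2*x*y - 8*y^2
∇×V = (-3*x^2*z + 3*z^3 - 3, 6*x*y*z + 6, 2*x*y - 8*y^2)
At (-3, 1, -1): (21, 24, -14).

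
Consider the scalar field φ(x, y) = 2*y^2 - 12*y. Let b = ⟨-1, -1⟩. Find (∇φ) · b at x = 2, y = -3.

24

∂φ/∂x = 0
∂φ/∂y = 4*y - 12
∇φ at (2, -3) = (0, -24)
∇φ · b = (0)(-1) + (-24)(-1) = 24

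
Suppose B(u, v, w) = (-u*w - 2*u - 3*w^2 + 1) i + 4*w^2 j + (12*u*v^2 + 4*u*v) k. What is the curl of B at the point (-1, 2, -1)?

(-44, -49, 0)

(∇×B)₁ = ∂B₃/∂v − ∂B₂/∂w = 24*u*v + 4*u - 8*w
(∇×B)₂ = ∂B₁/∂w − ∂B₃/∂u = -u - 12*v^2 - 4*v - 6*w
(∇×B)₃ = ∂B₂/∂u − ∂B₁/∂v = 0
∇×B = (24*u*v + 4*u - 8*w, -u - 12*v^2 - 4*v - 6*w, 0)
At (-1, 2, -1): (-44, -49, 0).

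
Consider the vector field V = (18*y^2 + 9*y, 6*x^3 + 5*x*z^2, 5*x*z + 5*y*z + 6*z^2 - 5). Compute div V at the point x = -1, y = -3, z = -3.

-56

∂V₁/∂x = 0
∂V₂/∂y = 0
∂V₃/∂z = 5*x + 5*y + 12*z
∇·V = 5*x + 5*y + 12*z
At (-1, -3, -3): -56.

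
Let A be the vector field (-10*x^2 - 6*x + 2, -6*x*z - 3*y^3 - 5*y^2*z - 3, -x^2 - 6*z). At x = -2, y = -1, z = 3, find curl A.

(-7, -4, -18)

(∇×A)₁ = ∂A₃/∂y − ∂A₂/∂z = 6*x + 5*y^2
(∇×A)₂ = ∂A₁/∂z − ∂A₃/∂x = 2*x
(∇×A)₃ = ∂A₂/∂x − ∂A₁/∂y = -6*z
∇×A = (6*x + 5*y^2, 2*x, -6*z)
At (-2, -1, 3): (-7, -4, -18).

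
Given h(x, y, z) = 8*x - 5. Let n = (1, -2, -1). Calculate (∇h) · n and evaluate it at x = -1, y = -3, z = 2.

8

∂h/∂x = 8
∂h/∂y = 0
∂h/∂z = 0
∇h at (-1, -3, 2) = (8, 0, 0)
∇h · n = (8)(1) + (0)(-2) + (0)(-1) = 8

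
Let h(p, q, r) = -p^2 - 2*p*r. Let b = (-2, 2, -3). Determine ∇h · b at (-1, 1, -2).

-18

∂h/∂p = -2*p - 2*r
∂h/∂q = 0
∂h/∂r = -2*p
∇h at (-1, 1, -2) = (6, 0, 2)
∇h · b = (6)(-2) + (0)(2) + (2)(-3) = -18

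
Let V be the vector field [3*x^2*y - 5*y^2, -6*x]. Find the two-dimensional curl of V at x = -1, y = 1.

1

∂V₂/∂x = -6
∂V₁/∂y = 3*x^2 - 10*y
Scalar curl = -3*x^2 + 10*y - 6
At (-1, 1): 1.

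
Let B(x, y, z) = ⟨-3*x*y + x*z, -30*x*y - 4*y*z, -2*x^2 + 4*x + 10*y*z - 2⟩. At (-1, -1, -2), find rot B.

(∇×B)₁ = ∂B₃/∂y − ∂B₂/∂z = 4*y + 10*z
(∇×B)₂ = ∂B₁/∂z − ∂B₃/∂x = 5*x - 4
(∇×B)₃ = ∂B₂/∂x − ∂B₁/∂y = 3*x - 30*y
∇×B = (4*y + 10*z, 5*x - 4, 3*x - 30*y)
At (-1, -1, -2): (-24, -9, 27).

(-24, -9, 27)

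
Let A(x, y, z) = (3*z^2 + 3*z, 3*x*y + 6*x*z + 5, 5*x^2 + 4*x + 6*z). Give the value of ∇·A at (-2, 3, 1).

0

∂A₁/∂x = 0
∂A₂/∂y = 3*x
∂A₃/∂z = 6
∇·A = 3*x + 6
At (-2, 3, 1): 0.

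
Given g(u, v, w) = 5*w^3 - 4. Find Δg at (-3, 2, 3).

90

∂²g/∂u² = 0
∂²g/∂v² = 0
∂²g/∂w² = 30*w
∇²g = 30*w
At (-3, 2, 3): 90.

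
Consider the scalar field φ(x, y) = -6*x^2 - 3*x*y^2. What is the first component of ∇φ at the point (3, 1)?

-39

(∇φ)_1 = ∂φ/∂x = -12*x - 3*y^2
At (3, 1): -39.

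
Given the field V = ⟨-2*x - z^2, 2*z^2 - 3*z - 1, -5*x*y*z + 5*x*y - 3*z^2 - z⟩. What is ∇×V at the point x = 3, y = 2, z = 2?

(-20, 6, 0)

(∇×V)₁ = ∂V₃/∂y − ∂V₂/∂z = -5*x*z + 5*x - 4*z + 3
(∇×V)₂ = ∂V₁/∂z − ∂V₃/∂x = 5*y*z - 5*y - 2*z
(∇×V)₃ = ∂V₂/∂x − ∂V₁/∂y = 0
∇×V = (-5*x*z + 5*x - 4*z + 3, 5*y*z - 5*y - 2*z, 0)
At (3, 2, 2): (-20, 6, 0).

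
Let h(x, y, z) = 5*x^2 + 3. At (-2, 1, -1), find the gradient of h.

∂h/∂x = 10*x
∂h/∂y = 0
∂h/∂z = 0
∇h = (10*x, 0, 0)
At (-2, 1, -1): (-20, 0, 0).

(-20, 0, 0)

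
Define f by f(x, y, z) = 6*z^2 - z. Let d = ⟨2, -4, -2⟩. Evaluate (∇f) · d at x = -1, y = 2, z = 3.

∂f/∂x = 0
∂f/∂y = 0
∂f/∂z = 12*z - 1
∇f at (-1, 2, 3) = (0, 0, 35)
∇f · d = (0)(2) + (0)(-4) + (35)(-2) = -70

-70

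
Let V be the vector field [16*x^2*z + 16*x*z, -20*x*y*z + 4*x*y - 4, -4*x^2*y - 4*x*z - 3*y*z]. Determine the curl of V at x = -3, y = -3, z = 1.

(141, 172, 48)

(∇×V)₁ = ∂V₃/∂y − ∂V₂/∂z = -4*x^2 + 20*x*y - 3*z
(∇×V)₂ = ∂V₁/∂z − ∂V₃/∂x = 16*x^2 + 8*x*y + 16*x + 4*z
(∇×V)₃ = ∂V₂/∂x − ∂V₁/∂y = -20*y*z + 4*y
∇×V = (-4*x^2 + 20*x*y - 3*z, 16*x^2 + 8*x*y + 16*x + 4*z, -20*y*z + 4*y)
At (-3, -3, 1): (141, 172, 48).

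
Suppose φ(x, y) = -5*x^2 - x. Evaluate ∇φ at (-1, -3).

(9, 0)

∂φ/∂x = -10*x - 1
∂φ/∂y = 0
∇φ = (-10*x - 1, 0)
At (-1, -3): (9, 0).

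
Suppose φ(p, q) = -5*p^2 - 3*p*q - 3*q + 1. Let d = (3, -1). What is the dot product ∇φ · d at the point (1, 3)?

-51

∂φ/∂p = -10*p - 3*q
∂φ/∂q = -3*p - 3
∇φ at (1, 3) = (-19, -6)
∇φ · d = (-19)(3) + (-6)(-1) = -51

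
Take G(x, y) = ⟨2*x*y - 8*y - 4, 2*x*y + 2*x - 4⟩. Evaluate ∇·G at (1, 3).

∂G₁/∂x = 2*y
∂G₂/∂y = 2*x
∇·G = 2*x + 2*y
At (1, 3): 8.

8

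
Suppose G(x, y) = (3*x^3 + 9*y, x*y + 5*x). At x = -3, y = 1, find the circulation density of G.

∂G₂/∂x = y + 5
∂G₁/∂y = 9
Scalar curl = y - 4
At (-3, 1): -3.

-3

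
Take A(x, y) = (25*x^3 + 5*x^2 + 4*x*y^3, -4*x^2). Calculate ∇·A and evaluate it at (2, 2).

∂A₁/∂x = 75*x^2 + 10*x + 4*y^3
∂A₂/∂y = 0
∇·A = 75*x^2 + 10*x + 4*y^3
At (2, 2): 352.

352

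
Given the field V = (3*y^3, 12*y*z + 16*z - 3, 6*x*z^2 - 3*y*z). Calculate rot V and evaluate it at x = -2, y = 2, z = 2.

(∇×V)₁ = ∂V₃/∂y − ∂V₂/∂z = -12*y - 3*z - 16
(∇×V)₂ = ∂V₁/∂z − ∂V₃/∂x = -6*z^2
(∇×V)₃ = ∂V₂/∂x − ∂V₁/∂y = -9*y^2
∇×V = (-12*y - 3*z - 16, -6*z^2, -9*y^2)
At (-2, 2, 2): (-46, -24, -36).

(-46, -24, -36)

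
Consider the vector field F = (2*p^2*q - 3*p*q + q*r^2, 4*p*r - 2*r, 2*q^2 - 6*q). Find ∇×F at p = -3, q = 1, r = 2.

(∇×F)₁ = ∂F₃/∂q − ∂F₂/∂r = -4*p + 4*q - 4
(∇×F)₂ = ∂F₁/∂r − ∂F₃/∂p = 2*q*r
(∇×F)₃ = ∂F₂/∂p − ∂F₁/∂q = -2*p^2 + 3*p - r^2 + 4*r
∇×F = (-4*p + 4*q - 4, 2*q*r, -2*p^2 + 3*p - r^2 + 4*r)
At (-3, 1, 2): (12, 4, -23).

(12, 4, -23)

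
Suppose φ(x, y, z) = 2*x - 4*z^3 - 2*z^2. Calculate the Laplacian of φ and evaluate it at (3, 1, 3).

∂²φ/∂x² = 0
∂²φ/∂y² = 0
∂²φ/∂z² = -4*(6*z + 1)
∇²φ = -24*z - 4
At (3, 1, 3): -76.

-76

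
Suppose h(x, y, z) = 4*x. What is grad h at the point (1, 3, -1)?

∂h/∂x = 4
∂h/∂y = 0
∂h/∂z = 0
∇h = (4, 0, 0)
At (1, 3, -1): (4, 0, 0).

(4, 0, 0)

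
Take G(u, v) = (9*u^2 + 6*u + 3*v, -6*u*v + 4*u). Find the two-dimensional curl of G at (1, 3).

∂G₂/∂u = -6*v + 4
∂G₁/∂v = 3
Scalar curl = -6*v + 1
At (1, 3): -17.

-17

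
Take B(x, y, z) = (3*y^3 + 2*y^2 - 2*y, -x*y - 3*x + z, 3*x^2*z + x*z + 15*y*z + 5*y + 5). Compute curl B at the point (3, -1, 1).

(19, -19, -5)

(∇×B)₁ = ∂B₃/∂y − ∂B₂/∂z = 15*z + 4
(∇×B)₂ = ∂B₁/∂z − ∂B₃/∂x = -6*x*z - z
(∇×B)₃ = ∂B₂/∂x − ∂B₁/∂y = -9*y^2 - 5*y - 1
∇×B = (15*z + 4, -6*x*z - z, -9*y^2 - 5*y - 1)
At (3, -1, 1): (19, -19, -5).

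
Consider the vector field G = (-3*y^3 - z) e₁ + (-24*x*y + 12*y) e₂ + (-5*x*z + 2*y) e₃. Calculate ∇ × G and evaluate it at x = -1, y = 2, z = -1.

(∇×G)₁ = ∂G₃/∂y − ∂G₂/∂z = 2
(∇×G)₂ = ∂G₁/∂z − ∂G₃/∂x = 5*z - 1
(∇×G)₃ = ∂G₂/∂x − ∂G₁/∂y = 9*y^2 - 24*y
∇×G = (2, 5*z - 1, 9*y^2 - 24*y)
At (-1, 2, -1): (2, -6, -12).

(2, -6, -12)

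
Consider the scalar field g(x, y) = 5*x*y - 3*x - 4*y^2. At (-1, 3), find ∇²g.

-8

∂²g/∂x² = 0
∂²g/∂y² = -8
∇²g = -8
At (-1, 3): -8.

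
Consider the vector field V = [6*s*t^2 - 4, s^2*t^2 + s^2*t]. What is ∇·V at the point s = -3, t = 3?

117

∂V₁/∂s = 6*t^2
∂V₂/∂t = 2*s^2*t + s^2
∇·V = 2*s^2*t + s^2 + 6*t^2
At (-3, 3): 117.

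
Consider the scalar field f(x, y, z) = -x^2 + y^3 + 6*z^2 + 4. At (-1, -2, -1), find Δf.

∂²f/∂x² = -2
∂²f/∂y² = 6*y
∂²f/∂z² = 12
∇²f = 6*y + 10
At (-1, -2, -1): -2.

-2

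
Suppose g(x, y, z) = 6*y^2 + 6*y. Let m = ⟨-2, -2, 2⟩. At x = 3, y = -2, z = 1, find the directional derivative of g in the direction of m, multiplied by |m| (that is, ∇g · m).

∂g/∂x = 0
∂g/∂y = 12*y + 6
∂g/∂z = 0
∇g at (3, -2, 1) = (0, -18, 0)
∇g · m = (0)(-2) + (-18)(-2) + (0)(2) = 36

36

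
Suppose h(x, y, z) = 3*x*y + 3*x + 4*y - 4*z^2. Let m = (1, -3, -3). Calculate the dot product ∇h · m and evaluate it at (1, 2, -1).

-36

∂h/∂x = 3*y + 3
∂h/∂y = 3*x + 4
∂h/∂z = -8*z
∇h at (1, 2, -1) = (9, 7, 8)
∇h · m = (9)(1) + (7)(-3) + (8)(-3) = -36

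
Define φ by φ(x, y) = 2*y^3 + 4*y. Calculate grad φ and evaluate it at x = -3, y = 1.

∂φ/∂x = 0
∂φ/∂y = 6*y^2 + 4
∇φ = (0, 6*y^2 + 4)
At (-3, 1): (0, 10).

(0, 10)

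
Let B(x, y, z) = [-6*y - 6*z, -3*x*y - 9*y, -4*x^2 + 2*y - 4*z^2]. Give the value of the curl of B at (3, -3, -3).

(∇×B)₁ = ∂B₃/∂y − ∂B₂/∂z = 2
(∇×B)₂ = ∂B₁/∂z − ∂B₃/∂x = 8*x - 6
(∇×B)₃ = ∂B₂/∂x − ∂B₁/∂y = -3*y + 6
∇×B = (2, 8*x - 6, -3*y + 6)
At (3, -3, -3): (2, 18, 15).

(2, 18, 15)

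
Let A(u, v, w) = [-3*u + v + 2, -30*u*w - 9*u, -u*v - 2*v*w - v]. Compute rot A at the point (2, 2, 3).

(51, 2, -100)

(∇×A)₁ = ∂A₃/∂v − ∂A₂/∂w = 29*u - 2*w - 1
(∇×A)₂ = ∂A₁/∂w − ∂A₃/∂u = v
(∇×A)₃ = ∂A₂/∂u − ∂A₁/∂v = -30*w - 10
∇×A = (29*u - 2*w - 1, v, -30*w - 10)
At (2, 2, 3): (51, 2, -100).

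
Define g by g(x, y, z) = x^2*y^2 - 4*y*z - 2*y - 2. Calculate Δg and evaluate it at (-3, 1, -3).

∂²g/∂x² = 2*y^2
∂²g/∂y² = 2*x^2
∂²g/∂z² = 0
∇²g = 2*x^2 + 2*y^2
At (-3, 1, -3): 20.

20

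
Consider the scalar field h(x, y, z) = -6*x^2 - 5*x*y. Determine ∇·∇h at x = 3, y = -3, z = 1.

∂²h/∂x² = -12
∂²h/∂y² = 0
∂²h/∂z² = 0
∇²h = -12
At (3, -3, 1): -12.

-12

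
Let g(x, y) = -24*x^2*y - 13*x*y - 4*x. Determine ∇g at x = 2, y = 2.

∂g/∂x = -48*x*y - 13*y - 4
∂g/∂y = -24*x^2 - 13*x
∇g = (-48*x*y - 13*y - 4, -24*x^2 - 13*x)
At (2, 2): (-222, -122).

(-222, -122)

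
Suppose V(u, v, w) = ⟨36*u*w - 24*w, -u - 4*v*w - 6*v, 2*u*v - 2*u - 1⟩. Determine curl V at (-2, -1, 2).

(∇×V)₁ = ∂V₃/∂v − ∂V₂/∂w = 2*u + 4*v
(∇×V)₂ = ∂V₁/∂w − ∂V₃/∂u = 36*u - 2*v - 22
(∇×V)₃ = ∂V₂/∂u − ∂V₁/∂v = -1
∇×V = (2*u + 4*v, 36*u - 2*v - 22, -1)
At (-2, -1, 2): (-8, -92, -1).

(-8, -92, -1)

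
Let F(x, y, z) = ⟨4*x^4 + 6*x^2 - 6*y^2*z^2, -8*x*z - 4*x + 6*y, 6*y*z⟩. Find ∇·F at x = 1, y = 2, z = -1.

46

∂F₁/∂x = 16*x^3 + 12*x
∂F₂/∂y = 6
∂F₃/∂z = 6*y
∇·F = 16*x^3 + 12*x + 6*y + 6
At (1, 2, -1): 46.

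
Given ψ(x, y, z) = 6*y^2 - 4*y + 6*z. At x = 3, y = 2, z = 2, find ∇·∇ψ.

∂²ψ/∂x² = 0
∂²ψ/∂y² = 12
∂²ψ/∂z² = 0
∇²ψ = 12
At (3, 2, 2): 12.

12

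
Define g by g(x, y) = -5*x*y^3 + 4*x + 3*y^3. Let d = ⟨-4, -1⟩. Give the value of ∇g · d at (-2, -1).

-75

∂g/∂x = -5*y^3 + 4
∂g/∂y = -15*x*y^2 + 9*y^2
∇g at (-2, -1) = (9, 39)
∇g · d = (9)(-4) + (39)(-1) = -75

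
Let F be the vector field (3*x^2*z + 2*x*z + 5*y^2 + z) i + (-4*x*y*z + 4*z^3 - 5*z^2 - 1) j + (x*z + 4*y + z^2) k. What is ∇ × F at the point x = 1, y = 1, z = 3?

(-70, 3, -22)

(∇×F)₁ = ∂F₃/∂y − ∂F₂/∂z = 4*x*y - 12*z^2 + 10*z + 4
(∇×F)₂ = ∂F₁/∂z − ∂F₃/∂x = 3*x^2 + 2*x - z + 1
(∇×F)₃ = ∂F₂/∂x − ∂F₁/∂y = -4*y*z - 10*y
∇×F = (4*x*y - 12*z^2 + 10*z + 4, 3*x^2 + 2*x - z + 1, -4*y*z - 10*y)
At (1, 1, 3): (-70, 3, -22).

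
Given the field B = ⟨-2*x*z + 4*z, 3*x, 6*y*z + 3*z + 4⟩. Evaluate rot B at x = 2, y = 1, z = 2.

(∇×B)₁ = ∂B₃/∂y − ∂B₂/∂z = 6*z
(∇×B)₂ = ∂B₁/∂z − ∂B₃/∂x = -2*x + 4
(∇×B)₃ = ∂B₂/∂x − ∂B₁/∂y = 3
∇×B = (6*z, -2*x + 4, 3)
At (2, 1, 2): (12, 0, 3).

(12, 0, 3)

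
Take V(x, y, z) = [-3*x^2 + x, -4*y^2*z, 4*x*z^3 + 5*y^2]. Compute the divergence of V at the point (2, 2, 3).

157

∂V₁/∂x = -6*x + 1
∂V₂/∂y = -8*y*z
∂V₃/∂z = 12*x*z^2
∇·V = 12*x*z^2 - 6*x - 8*y*z + 1
At (2, 2, 3): 157.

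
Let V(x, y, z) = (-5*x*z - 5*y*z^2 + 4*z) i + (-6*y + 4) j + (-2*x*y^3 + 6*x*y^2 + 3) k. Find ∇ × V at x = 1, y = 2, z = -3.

(∇×V)₁ = ∂V₃/∂y − ∂V₂/∂z = -6*x*y^2 + 12*x*y
(∇×V)₂ = ∂V₁/∂z − ∂V₃/∂x = -5*x + 2*y^3 - 6*y^2 - 10*y*z + 4
(∇×V)₃ = ∂V₂/∂x − ∂V₁/∂y = 5*z^2
∇×V = (-6*x*y^2 + 12*x*y, -5*x + 2*y^3 - 6*y^2 - 10*y*z + 4, 5*z^2)
At (1, 2, -3): (0, 51, 45).

(0, 51, 45)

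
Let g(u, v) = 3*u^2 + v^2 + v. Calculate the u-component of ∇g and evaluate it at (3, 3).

18

(∇g)_1 = ∂g/∂u = 6*u
At (3, 3): 18.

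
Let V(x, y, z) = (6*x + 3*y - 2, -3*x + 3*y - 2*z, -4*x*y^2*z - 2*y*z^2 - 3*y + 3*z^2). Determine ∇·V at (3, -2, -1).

-53

∂V₁/∂x = 6
∂V₂/∂y = 3
∂V₃/∂z = -4*x*y^2 - 4*y*z + 6*z
∇·V = -4*x*y^2 - 4*y*z + 6*z + 9
At (3, -2, -1): -53.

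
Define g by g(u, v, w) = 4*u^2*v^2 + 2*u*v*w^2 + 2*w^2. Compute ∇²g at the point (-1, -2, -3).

∂²g/∂u² = 8*v^2
∂²g/∂v² = 8*u^2
∂²g/∂w² = 4*(u*v + 1)
∇²g = 8*u^2 + 4*u*v + 8*v^2 + 4
At (-1, -2, -3): 52.

52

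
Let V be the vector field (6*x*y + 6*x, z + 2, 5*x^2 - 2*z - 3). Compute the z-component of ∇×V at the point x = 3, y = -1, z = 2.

-18

(∇×V)_3 = ∂V₂/∂x − ∂V₁/∂y
= 0 − (6*x)
= -6*x
At (3, -1, 2): -18.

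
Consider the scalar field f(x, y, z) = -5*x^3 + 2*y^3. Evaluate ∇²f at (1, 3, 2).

6

∂²f/∂x² = -30*x
∂²f/∂y² = 12*y
∂²f/∂z² = 0
∇²f = -30*x + 12*y
At (1, 3, 2): 6.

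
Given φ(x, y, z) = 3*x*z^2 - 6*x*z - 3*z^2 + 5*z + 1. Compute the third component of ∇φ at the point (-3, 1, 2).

(∇φ)_3 = ∂φ/∂z = 6*x*z - 6*x - 6*z + 5
At (-3, 1, 2): -25.

-25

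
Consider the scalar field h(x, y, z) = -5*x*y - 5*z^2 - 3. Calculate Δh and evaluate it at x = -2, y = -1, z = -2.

∂²h/∂x² = 0
∂²h/∂y² = 0
∂²h/∂z² = -10
∇²h = -10
At (-2, -1, -2): -10.

-10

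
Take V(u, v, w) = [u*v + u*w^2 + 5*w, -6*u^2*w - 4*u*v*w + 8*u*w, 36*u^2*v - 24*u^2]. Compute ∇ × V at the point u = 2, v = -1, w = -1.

(∇×V)₁ = ∂V₃/∂v − ∂V₂/∂w = 42*u^2 + 4*u*v - 8*u
(∇×V)₂ = ∂V₁/∂w − ∂V₃/∂u = -72*u*v + 2*u*w + 48*u + 5
(∇×V)₃ = ∂V₂/∂u − ∂V₁/∂v = -12*u*w - u - 4*v*w + 8*w
∇×V = (42*u^2 + 4*u*v - 8*u, -72*u*v + 2*u*w + 48*u + 5, -12*u*w - u - 4*v*w + 8*w)
At (2, -1, -1): (144, 241, 10).

(144, 241, 10)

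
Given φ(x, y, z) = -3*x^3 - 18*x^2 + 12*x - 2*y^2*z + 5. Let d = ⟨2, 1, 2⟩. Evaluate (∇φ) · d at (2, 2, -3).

-184

∂φ/∂x = -9*x^2 - 36*x + 12
∂φ/∂y = -4*y*z
∂φ/∂z = -2*y^2
∇φ at (2, 2, -3) = (-96, 24, -8)
∇φ · d = (-96)(2) + (24)(1) + (-8)(2) = -184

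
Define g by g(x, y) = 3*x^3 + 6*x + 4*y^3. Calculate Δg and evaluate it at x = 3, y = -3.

∂²g/∂x² = 18*x
∂²g/∂y² = 24*y
∇²g = 18*x + 24*y
At (3, -3): -18.

-18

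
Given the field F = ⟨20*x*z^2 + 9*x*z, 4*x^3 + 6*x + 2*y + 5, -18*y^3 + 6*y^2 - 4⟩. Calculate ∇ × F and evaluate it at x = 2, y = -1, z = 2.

(-66, 178, 54)

(∇×F)₁ = ∂F₃/∂y − ∂F₂/∂z = -54*y^2 + 12*y
(∇×F)₂ = ∂F₁/∂z − ∂F₃/∂x = 40*x*z + 9*x
(∇×F)₃ = ∂F₂/∂x − ∂F₁/∂y = 12*x^2 + 6
∇×F = (-54*y^2 + 12*y, 40*x*z + 9*x, 12*x^2 + 6)
At (2, -1, 2): (-66, 178, 54).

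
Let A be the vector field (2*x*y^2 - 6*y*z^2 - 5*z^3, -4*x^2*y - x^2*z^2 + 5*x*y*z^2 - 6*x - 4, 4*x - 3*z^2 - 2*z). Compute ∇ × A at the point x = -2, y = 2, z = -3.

(-144, -67, 222)

(∇×A)₁ = ∂A₃/∂y − ∂A₂/∂z = 2*x^2*z - 10*x*y*z
(∇×A)₂ = ∂A₁/∂z − ∂A₃/∂x = -12*y*z - 15*z^2 - 4
(∇×A)₃ = ∂A₂/∂x − ∂A₁/∂y = -12*x*y - 2*x*z^2 + 5*y*z^2 + 6*z^2 - 6
∇×A = (2*x^2*z - 10*x*y*z, -12*y*z - 15*z^2 - 4, -12*x*y - 2*x*z^2 + 5*y*z^2 + 6*z^2 - 6)
At (-2, 2, -3): (-144, -67, 222).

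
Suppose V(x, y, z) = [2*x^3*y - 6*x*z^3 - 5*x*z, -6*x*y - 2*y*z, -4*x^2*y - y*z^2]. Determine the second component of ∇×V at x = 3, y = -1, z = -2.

-255

(∇×V)_2 = ∂V₁/∂z − ∂V₃/∂x
= -18*x*z^2 - 5*x − (-8*x*y)
= 8*x*y - 18*x*z^2 - 5*x
At (3, -1, -2): -255.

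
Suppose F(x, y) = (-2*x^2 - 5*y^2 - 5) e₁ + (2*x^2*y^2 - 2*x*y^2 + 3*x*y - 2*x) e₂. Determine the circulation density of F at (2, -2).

-4

∂F₂/∂x = 4*x*y^2 - 2*y^2 + 3*y - 2
∂F₁/∂y = -10*y
Scalar curl = 4*x*y^2 - 2*y^2 + 13*y - 2
At (2, -2): -4.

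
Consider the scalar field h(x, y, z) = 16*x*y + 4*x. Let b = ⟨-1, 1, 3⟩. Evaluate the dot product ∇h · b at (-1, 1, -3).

-36

∂h/∂x = 16*y + 4
∂h/∂y = 16*x
∂h/∂z = 0
∇h at (-1, 1, -3) = (20, -16, 0)
∇h · b = (20)(-1) + (-16)(1) + (0)(3) = -36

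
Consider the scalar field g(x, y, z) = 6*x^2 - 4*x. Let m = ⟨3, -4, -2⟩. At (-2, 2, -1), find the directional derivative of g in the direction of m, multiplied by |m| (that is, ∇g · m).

∂g/∂x = 12*x - 4
∂g/∂y = 0
∂g/∂z = 0
∇g at (-2, 2, -1) = (-28, 0, 0)
∇g · m = (-28)(3) + (0)(-4) + (0)(-2) = -84

-84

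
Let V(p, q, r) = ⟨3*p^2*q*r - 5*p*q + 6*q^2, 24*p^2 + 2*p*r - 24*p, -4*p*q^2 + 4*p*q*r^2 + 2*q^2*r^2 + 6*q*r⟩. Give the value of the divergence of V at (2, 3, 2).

∂V₁/∂p = 6*p*q*r - 5*q
∂V₂/∂q = 0
∂V₃/∂r = 8*p*q*r + 4*q^2*r + 6*q
∇·V = 14*p*q*r + 4*q^2*r + q
At (2, 3, 2): 243.

243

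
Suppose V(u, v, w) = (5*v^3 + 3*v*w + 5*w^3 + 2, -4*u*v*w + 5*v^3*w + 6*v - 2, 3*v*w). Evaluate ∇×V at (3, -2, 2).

(22, 54, -50)

(∇×V)₁ = ∂V₃/∂v − ∂V₂/∂w = 4*u*v - 5*v^3 + 3*w
(∇×V)₂ = ∂V₁/∂w − ∂V₃/∂u = 3*v + 15*w^2
(∇×V)₃ = ∂V₂/∂u − ∂V₁/∂v = -15*v^2 - 4*v*w - 3*w
∇×V = (4*u*v - 5*v^3 + 3*w, 3*v + 15*w^2, -15*v^2 - 4*v*w - 3*w)
At (3, -2, 2): (22, 54, -50).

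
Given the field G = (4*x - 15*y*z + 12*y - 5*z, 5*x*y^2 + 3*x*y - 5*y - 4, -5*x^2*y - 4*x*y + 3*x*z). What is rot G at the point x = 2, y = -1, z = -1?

(-28, -11, -25)

(∇×G)₁ = ∂G₃/∂y − ∂G₂/∂z = -5*x^2 - 4*x
(∇×G)₂ = ∂G₁/∂z − ∂G₃/∂x = 10*x*y - 11*y - 3*z - 5
(∇×G)₃ = ∂G₂/∂x − ∂G₁/∂y = 5*y^2 + 3*y + 15*z - 12
∇×G = (-5*x^2 - 4*x, 10*x*y - 11*y - 3*z - 5, 5*y^2 + 3*y + 15*z - 12)
At (2, -1, -1): (-28, -11, -25).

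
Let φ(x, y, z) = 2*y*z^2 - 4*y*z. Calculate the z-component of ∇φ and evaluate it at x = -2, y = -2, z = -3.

32

(∇φ)_3 = ∂φ/∂z = 4*y*z - 4*y
At (-2, -2, -3): 32.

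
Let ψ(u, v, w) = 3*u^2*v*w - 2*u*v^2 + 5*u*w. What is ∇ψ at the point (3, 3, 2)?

∂ψ/∂u = 6*u*v*w - 2*v^2 + 5*w
∂ψ/∂v = 3*u^2*w - 4*u*v
∂ψ/∂w = 3*u^2*v + 5*u
∇ψ = (6*u*v*w - 2*v^2 + 5*w, 3*u^2*w - 4*u*v, 3*u^2*v + 5*u)
At (3, 3, 2): (100, 18, 96).

(100, 18, 96)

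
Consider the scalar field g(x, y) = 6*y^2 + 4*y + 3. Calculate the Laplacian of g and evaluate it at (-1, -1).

12

∂²g/∂x² = 0
∂²g/∂y² = 12
∇²g = 12
At (-1, -1): 12.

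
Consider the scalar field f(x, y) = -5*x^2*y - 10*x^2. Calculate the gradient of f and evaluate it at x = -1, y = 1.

(30, -5)

∂f/∂x = -10*x*y - 20*x
∂f/∂y = -5*x^2
∇f = (-10*x*y - 20*x, -5*x^2)
At (-1, 1): (30, -5).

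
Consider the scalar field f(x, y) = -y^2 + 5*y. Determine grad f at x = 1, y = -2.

∂f/∂x = 0
∂f/∂y = -2*y + 5
∇f = (0, -2*y + 5)
At (1, -2): (0, 9).

(0, 9)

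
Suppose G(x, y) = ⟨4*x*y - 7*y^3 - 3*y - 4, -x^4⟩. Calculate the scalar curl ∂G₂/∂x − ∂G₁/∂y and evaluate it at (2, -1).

-16

∂G₂/∂x = -4*x^3
∂G₁/∂y = 4*x - 21*y^2 - 3
Scalar curl = -4*x^3 - 4*x + 21*y^2 + 3
At (2, -1): -16.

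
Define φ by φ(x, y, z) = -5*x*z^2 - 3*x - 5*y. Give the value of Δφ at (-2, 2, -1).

∂²φ/∂x² = 0
∂²φ/∂y² = 0
∂²φ/∂z² = -10*x
∇²φ = -10*x
At (-2, 2, -1): 20.

20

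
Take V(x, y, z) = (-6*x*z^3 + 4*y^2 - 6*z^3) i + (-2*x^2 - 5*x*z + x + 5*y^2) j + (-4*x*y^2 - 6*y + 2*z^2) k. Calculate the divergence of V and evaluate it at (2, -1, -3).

140

∂V₁/∂x = -6*z^3
∂V₂/∂y = 10*y
∂V₃/∂z = 4*z
∇·V = 10*y - 6*z^3 + 4*z
At (2, -1, -3): 140.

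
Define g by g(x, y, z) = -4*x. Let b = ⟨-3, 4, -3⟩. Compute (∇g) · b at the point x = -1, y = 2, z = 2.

12

∂g/∂x = -4
∂g/∂y = 0
∂g/∂z = 0
∇g at (-1, 2, 2) = (-4, 0, 0)
∇g · b = (-4)(-3) + (0)(4) + (0)(-3) = 12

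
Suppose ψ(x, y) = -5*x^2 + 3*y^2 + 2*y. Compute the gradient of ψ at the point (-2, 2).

∂ψ/∂x = -10*x
∂ψ/∂y = 6*y + 2
∇ψ = (-10*x, 6*y + 2)
At (-2, 2): (20, 14).

(20, 14)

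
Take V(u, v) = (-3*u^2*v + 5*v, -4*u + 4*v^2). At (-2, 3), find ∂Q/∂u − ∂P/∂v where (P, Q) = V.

∂V₂/∂u = -4
∂V₁/∂v = -3*u^2 + 5
Scalar curl = 3*u^2 - 9
At (-2, 3): 3.

3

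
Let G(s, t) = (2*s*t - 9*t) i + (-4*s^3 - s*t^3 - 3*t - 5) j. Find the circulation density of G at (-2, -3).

-8

∂G₂/∂s = -12*s^2 - t^3
∂G₁/∂t = 2*s - 9
Scalar curl = -12*s^2 - 2*s - t^3 + 9
At (-2, -3): -8.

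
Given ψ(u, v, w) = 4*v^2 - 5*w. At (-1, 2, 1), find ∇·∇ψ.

8

∂²ψ/∂u² = 0
∂²ψ/∂v² = 8
∂²ψ/∂w² = 0
∇²ψ = 8
At (-1, 2, 1): 8.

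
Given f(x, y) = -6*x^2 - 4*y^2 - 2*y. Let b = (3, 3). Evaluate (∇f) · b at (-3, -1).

126

∂f/∂x = -12*x
∂f/∂y = -8*y - 2
∇f at (-3, -1) = (36, 6)
∇f · b = (36)(3) + (6)(3) = 126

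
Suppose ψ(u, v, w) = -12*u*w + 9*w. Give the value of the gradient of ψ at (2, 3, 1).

∂ψ/∂u = -12*w
∂ψ/∂v = 0
∂ψ/∂w = -12*u + 9
∇ψ = (-12*w, 0, -12*u + 9)
At (2, 3, 1): (-12, 0, -15).

(-12, 0, -15)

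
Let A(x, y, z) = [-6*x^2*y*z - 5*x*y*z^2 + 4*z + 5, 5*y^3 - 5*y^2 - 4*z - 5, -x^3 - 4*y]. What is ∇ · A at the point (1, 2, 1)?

∂A₁/∂x = -12*x*y*z - 5*y*z^2
∂A₂/∂y = 15*y^2 - 10*y
∂A₃/∂z = 0
∇·A = -12*x*y*z + 15*y^2 - 5*y*z^2 - 10*y
At (1, 2, 1): 6.

6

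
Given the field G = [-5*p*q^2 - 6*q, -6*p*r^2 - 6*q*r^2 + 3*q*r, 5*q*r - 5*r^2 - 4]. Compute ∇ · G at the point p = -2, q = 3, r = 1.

∂G₁/∂p = -5*q^2
∂G₂/∂q = -6*r^2 + 3*r
∂G₃/∂r = 5*q - 10*r
∇·G = -5*q^2 + 5*q - 6*r^2 - 7*r
At (-2, 3, 1): -43.

-43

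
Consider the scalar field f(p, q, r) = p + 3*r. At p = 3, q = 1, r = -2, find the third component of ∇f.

3

(∇f)_3 = ∂f/∂r = 3
At (3, 1, -2): 3.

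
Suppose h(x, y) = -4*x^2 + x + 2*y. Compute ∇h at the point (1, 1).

(-7, 2)

∂h/∂x = -8*x + 1
∂h/∂y = 2
∇h = (-8*x + 1, 2)
At (1, 1): (-7, 2).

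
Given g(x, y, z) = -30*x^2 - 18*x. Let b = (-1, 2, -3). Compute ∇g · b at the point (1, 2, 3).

∂g/∂x = -60*x - 18
∂g/∂y = 0
∂g/∂z = 0
∇g at (1, 2, 3) = (-78, 0, 0)
∇g · b = (-78)(-1) + (0)(2) + (0)(-3) = 78

78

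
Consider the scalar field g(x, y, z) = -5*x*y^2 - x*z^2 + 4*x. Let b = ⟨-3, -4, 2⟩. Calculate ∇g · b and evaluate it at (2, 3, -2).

∂g/∂x = -5*y^2 - z^2 + 4
∂g/∂y = -10*x*y
∂g/∂z = -2*x*z
∇g at (2, 3, -2) = (-45, -60, 8)
∇g · b = (-45)(-3) + (-60)(-4) + (8)(2) = 391

391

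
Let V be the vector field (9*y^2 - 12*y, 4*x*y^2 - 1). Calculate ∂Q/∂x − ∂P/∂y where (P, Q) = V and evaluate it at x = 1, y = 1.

∂V₂/∂x = 4*y^2
∂V₁/∂y = 18*y - 12
Scalar curl = 4*y^2 - 18*y + 12
At (1, 1): -2.

-2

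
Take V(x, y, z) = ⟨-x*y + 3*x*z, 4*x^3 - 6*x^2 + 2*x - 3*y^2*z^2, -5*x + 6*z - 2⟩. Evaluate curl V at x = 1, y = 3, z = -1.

(-54, 8, 3)

(∇×V)₁ = ∂V₃/∂y − ∂V₂/∂z = 6*y^2*z
(∇×V)₂ = ∂V₁/∂z − ∂V₃/∂x = 3*x + 5
(∇×V)₃ = ∂V₂/∂x − ∂V₁/∂y = 12*x^2 - 11*x + 2
∇×V = (6*y^2*z, 3*x + 5, 12*x^2 - 11*x + 2)
At (1, 3, -1): (-54, 8, 3).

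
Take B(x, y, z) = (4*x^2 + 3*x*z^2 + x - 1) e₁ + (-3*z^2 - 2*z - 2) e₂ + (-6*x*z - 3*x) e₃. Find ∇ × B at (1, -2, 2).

(14, 27, 0)

(∇×B)₁ = ∂B₃/∂y − ∂B₂/∂z = 6*z + 2
(∇×B)₂ = ∂B₁/∂z − ∂B₃/∂x = 6*x*z + 6*z + 3
(∇×B)₃ = ∂B₂/∂x − ∂B₁/∂y = 0
∇×B = (6*z + 2, 6*x*z + 6*z + 3, 0)
At (1, -2, 2): (14, 27, 0).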